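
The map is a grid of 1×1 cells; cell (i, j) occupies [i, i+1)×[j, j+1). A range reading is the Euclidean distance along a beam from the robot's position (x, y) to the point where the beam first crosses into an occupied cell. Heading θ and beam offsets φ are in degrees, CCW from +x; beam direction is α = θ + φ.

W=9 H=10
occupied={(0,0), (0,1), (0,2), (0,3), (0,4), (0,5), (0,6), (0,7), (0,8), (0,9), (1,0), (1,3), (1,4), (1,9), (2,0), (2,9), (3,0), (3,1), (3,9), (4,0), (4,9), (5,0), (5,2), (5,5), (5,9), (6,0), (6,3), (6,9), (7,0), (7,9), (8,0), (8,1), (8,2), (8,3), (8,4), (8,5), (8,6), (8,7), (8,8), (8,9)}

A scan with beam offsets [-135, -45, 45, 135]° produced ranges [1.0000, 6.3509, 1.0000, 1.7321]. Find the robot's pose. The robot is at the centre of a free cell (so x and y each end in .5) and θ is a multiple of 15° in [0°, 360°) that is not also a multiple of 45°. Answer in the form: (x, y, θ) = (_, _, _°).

The pose lattice has 50·16 = 800 candidates. Test each by forward raycasting.
  (2.5, 7.5, 75°): beam 1 = 5.1962 ≠ 1.0000 ✗
  (1.5, 2.5, 255°): beam 1 = 0.5774 ≠ 1.0000 ✗
  (5.5, 1.5, 345°): beam 2 = 0.5774 ≠ 6.3509 ✗
  (3.5, 3.5, 195°): beam 1 = 6.3509 ≠ 1.0000 ✗
  …
  (2.5, 2.5, 75°): r_1=1.0000, r_2=6.3509, r_3=1.0000, r_4=1.7321 — all match ✓
Only this pose fits every beam.

(x, y, θ) = (2.5, 2.5, 75°)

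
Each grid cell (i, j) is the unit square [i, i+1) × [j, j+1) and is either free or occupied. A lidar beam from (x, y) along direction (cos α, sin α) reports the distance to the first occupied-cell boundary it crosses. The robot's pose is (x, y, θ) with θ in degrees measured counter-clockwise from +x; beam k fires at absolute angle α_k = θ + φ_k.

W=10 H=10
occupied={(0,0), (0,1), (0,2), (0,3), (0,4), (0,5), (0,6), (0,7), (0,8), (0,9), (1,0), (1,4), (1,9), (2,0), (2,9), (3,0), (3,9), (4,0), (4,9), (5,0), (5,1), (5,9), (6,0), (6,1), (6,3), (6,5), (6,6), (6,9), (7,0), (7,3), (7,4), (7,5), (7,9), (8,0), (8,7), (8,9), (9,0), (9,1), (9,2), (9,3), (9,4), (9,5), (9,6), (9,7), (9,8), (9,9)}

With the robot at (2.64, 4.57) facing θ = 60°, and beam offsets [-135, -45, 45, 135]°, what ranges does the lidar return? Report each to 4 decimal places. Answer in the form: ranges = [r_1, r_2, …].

beam 1: φ=-135°, α=285°
  d=(0.2588,-0.9659)  start (2,4)  tX=1.3909 tY=0.5901  stride 1/|dx|=3.8637 1/|dy|=1.0353
    cross y-line → (2,3), t=0.5901
    cross x-line → (3,3), t=1.3909
    cross y-line → (3,2), t=1.6254
    cross y-line → (3,1), t=2.6607
    cross y-line → (3,0), t=3.6959 (wall)
  → r_1 = 3.6959
beam 2: φ=-45°, α=15°
  d=(0.9659,0.2588)  start (2,4)  tX=0.3727 tY=1.6614  stride 1/|dx|=1.0353 1/|dy|=3.8637
    cross x-line → (3,4), t=0.3727
    cross x-line → (4,4), t=1.4080
    cross y-line → (4,5), t=1.6614
    cross x-line → (5,5), t=2.4433
    cross x-line → (6,5), t=3.4785 (wall)
  → r_2 = 3.4785
beam 3: φ=45°, α=105°
  d=(-0.2588,0.9659)  start (2,4)  tX=2.4728 tY=0.4452  stride 1/|dx|=3.8637 1/|dy|=1.0353
    cross y-line → (2,5), t=0.4452
    cross y-line → (2,6), t=1.4804
    cross x-line → (1,6), t=2.4728
    cross y-line → (1,7), t=2.5157
    cross y-line → (1,8), t=3.5510
    cross y-line → (1,9), t=4.5863 (wall)
  → r_3 = 4.5863
beam 4: φ=135°, α=195°
  d=(-0.9659,-0.2588)  start (2,4)  tX=0.6626 tY=2.2023  stride 1/|dx|=1.0353 1/|dy|=3.8637
    cross x-line → (1,4), t=0.6626 (wall)
  → r_4 = 0.6626

ranges = [3.6959, 3.4785, 4.5863, 0.6626]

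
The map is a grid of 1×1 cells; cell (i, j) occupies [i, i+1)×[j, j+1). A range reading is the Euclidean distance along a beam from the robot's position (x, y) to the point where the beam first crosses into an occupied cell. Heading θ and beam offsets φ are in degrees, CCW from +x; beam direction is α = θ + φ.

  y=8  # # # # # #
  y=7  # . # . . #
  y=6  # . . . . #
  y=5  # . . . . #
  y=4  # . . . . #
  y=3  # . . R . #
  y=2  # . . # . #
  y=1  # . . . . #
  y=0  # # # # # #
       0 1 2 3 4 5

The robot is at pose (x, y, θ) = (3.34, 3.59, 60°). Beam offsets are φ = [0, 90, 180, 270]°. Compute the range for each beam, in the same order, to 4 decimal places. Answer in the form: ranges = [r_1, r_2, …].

beam 1: φ=0°, α=60°
  cosα=0.5000 sinα=0.8660 | (3,3) | tMaxX 1.3200 tMaxY 0.4734 | tΔX 2.0000 tΔY 1.1547
    t=0.4734 [y] (3,4)
    t=1.3200 [x] (4,4)
    t=1.6281 [y] (4,5)
    t=2.7828 [y] (4,6)
    t=3.3200 [x] (5,6) — stop
  → r_1 = 3.3200
beam 2: φ=90°, α=150°
  cosα=-0.8660 sinα=0.5000 | (3,3) | tMaxX 0.3926 tMaxY 0.8200 | tΔX 1.1547 tΔY 2.0000
    t=0.3926 [x] (2,3)
    t=0.8200 [y] (2,4)
    t=1.5473 [x] (1,4)
    t=2.7020 [x] (0,4) — stop
  → r_2 = 2.7020
beam 3: φ=180°, α=240°
  cosα=-0.5000 sinα=-0.8660 | (3,3) | tMaxX 0.6800 tMaxY 0.6813 | tΔX 2.0000 tΔY 1.1547
    t=0.6800 [x] (2,3)
    t=0.6813 [y] (2,2)
    t=1.8360 [y] (2,1)
    t=2.6800 [x] (1,1)
    t=2.9907 [y] (1,0) — stop
  → r_3 = 2.9907
beam 4: φ=270°, α=330°
  cosα=0.8660 sinα=-0.5000 | (3,3) | tMaxX 0.7621 tMaxY 1.1800 | tΔX 1.1547 tΔY 2.0000
    t=0.7621 [x] (4,3)
    t=1.1800 [y] (4,2)
    t=1.9168 [x] (5,2) — stop
  → r_4 = 1.9168

ranges = [3.3200, 2.7020, 2.9907, 1.9168]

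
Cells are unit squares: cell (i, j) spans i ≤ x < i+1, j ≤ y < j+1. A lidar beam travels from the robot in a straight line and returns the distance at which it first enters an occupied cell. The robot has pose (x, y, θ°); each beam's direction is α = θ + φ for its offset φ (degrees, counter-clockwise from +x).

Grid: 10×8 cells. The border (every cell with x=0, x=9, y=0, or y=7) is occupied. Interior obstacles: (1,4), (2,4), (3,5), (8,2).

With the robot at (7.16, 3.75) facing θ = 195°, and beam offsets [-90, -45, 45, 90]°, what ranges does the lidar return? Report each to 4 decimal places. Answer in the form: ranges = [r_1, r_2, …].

beam 1: φ=-90°, α=105°
  dir = (cos 105°, sin 105°) = (-0.2588, 0.9659); from cell (7,3)
  next x-line at t=0.6182, next y-line at t=0.2588; Δt_x=3.8637, Δt_y=1.0353
    y: enter (7,4) at t=0.2588
    x: enter (6,4) at t=0.6182
    y: enter (6,5) at t=1.2941
    y: enter (6,6) at t=2.3294
    y: enter (6,7) at t=3.3646 ← occupied
  → r_1 = 3.3646
beam 2: φ=-45°, α=150°
  dir = (cos 150°, sin 150°) = (-0.8660, 0.5000); from cell (7,3)
  next x-line at t=0.1848, next y-line at t=0.5000; Δt_x=1.1547, Δt_y=2.0000
    x: enter (6,3) at t=0.1848
    y: enter (6,4) at t=0.5000
    x: enter (5,4) at t=1.3395
    x: enter (4,4) at t=2.4942
    y: enter (4,5) at t=2.5000
    x: enter (3,5) at t=3.6489 ← occupied
  → r_2 = 3.6489
beam 3: φ=45°, α=240°
  dir = (cos 240°, sin 240°) = (-0.5000, -0.8660); from cell (7,3)
  next x-line at t=0.3200, next y-line at t=0.8660; Δt_x=2.0000, Δt_y=1.1547
    x: enter (6,3) at t=0.3200
    y: enter (6,2) at t=0.8660
    y: enter (6,1) at t=2.0207
    x: enter (5,1) at t=2.3200
    y: enter (5,0) at t=3.1754 ← occupied
  → r_3 = 3.1754
beam 4: φ=90°, α=285°
  dir = (cos 285°, sin 285°) = (0.2588, -0.9659); from cell (7,3)
  next x-line at t=3.2455, next y-line at t=0.7765; Δt_x=3.8637, Δt_y=1.0353
    y: enter (7,2) at t=0.7765
    y: enter (7,1) at t=1.8117
    y: enter (7,0) at t=2.8470 ← occupied
  → r_4 = 2.8470

ranges = [3.3646, 3.6489, 3.1754, 2.8470]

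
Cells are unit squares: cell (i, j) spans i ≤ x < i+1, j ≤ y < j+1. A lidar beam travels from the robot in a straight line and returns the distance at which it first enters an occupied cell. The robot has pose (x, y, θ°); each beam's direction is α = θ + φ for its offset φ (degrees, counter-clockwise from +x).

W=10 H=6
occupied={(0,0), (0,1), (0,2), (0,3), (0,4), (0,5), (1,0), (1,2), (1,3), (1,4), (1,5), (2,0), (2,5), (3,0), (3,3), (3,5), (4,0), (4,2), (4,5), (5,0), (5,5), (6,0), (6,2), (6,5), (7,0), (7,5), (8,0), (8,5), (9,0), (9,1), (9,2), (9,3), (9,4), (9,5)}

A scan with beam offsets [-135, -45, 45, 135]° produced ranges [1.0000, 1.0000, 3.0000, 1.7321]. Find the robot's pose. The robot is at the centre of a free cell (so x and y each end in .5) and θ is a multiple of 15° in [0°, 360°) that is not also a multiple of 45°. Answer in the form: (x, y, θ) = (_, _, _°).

(x, y, θ) = (5.5, 3.5, 345°)

Candidates: 26 free-cell centres × 16 headings = 416 poses. Raycast each; keep the one whose scan matches to 4 dp.
  (3.5, 2.5, 195°): beam 1 = 0.5774 ≠ 1.0000 ✗
  (4.5, 3.5, 120°): beam 1 = 1.9319 ≠ 1.0000 ✗
  (7.5, 1.5, 60°): beam 1 = 0.5176 ≠ 1.0000 ✗
  (7.5, 4.5, 255°): beam 1 = 0.5774 ≠ 1.0000 ✗
  (8.5, 3.5, 105°): beam 1 = 0.5774 ≠ 1.0000 ✗
  …
  (5.5, 3.5, 345°): r_1=1.0000, r_2=1.0000, r_3=3.0000, r_4=1.7321 — all match ✓
No second candidate reproduces the full scan.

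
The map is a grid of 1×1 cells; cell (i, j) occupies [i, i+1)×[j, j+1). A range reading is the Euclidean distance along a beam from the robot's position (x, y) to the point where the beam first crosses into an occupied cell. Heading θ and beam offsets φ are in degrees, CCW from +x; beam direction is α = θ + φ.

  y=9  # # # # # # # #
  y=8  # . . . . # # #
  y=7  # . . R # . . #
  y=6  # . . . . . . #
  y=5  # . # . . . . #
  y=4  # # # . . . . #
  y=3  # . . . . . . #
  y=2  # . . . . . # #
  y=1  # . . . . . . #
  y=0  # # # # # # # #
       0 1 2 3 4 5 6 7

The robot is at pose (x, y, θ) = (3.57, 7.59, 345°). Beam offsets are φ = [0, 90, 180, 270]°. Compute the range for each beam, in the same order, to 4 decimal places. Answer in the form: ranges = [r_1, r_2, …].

beam 1: φ=0°, α=345°
  d=(0.9659,-0.2588)  start (3,7)  tX=0.4452 tY=2.2796  stride 1/|dx|=1.0353 1/|dy|=3.8637
    cross x-line → (4,7), t=0.4452 (wall)
  → r_1 = 0.4452
beam 2: φ=90°, α=75°
  d=(0.2588,0.9659)  start (3,7)  tX=1.6614 tY=0.4245  stride 1/|dx|=3.8637 1/|dy|=1.0353
    cross y-line → (3,8), t=0.4245
    cross y-line → (3,9), t=1.4597 (wall)
  → r_2 = 1.4597
beam 3: φ=180°, α=165°
  d=(-0.9659,0.2588)  start (3,7)  tX=0.5901 tY=1.5841  stride 1/|dx|=1.0353 1/|dy|=3.8637
    cross x-line → (2,7), t=0.5901
    cross y-line → (2,8), t=1.5841
    cross x-line → (1,8), t=1.6254
    cross x-line → (0,8), t=2.6607 (wall)
  → r_3 = 2.6607
beam 4: φ=270°, α=255°
  d=(-0.2588,-0.9659)  start (3,7)  tX=2.2023 tY=0.6108  stride 1/|dx|=3.8637 1/|dy|=1.0353
    cross y-line → (3,6), t=0.6108
    cross y-line → (3,5), t=1.6461
    cross x-line → (2,5), t=2.2023 (wall)
  → r_4 = 2.2023

ranges = [0.4452, 1.4597, 2.6607, 2.2023]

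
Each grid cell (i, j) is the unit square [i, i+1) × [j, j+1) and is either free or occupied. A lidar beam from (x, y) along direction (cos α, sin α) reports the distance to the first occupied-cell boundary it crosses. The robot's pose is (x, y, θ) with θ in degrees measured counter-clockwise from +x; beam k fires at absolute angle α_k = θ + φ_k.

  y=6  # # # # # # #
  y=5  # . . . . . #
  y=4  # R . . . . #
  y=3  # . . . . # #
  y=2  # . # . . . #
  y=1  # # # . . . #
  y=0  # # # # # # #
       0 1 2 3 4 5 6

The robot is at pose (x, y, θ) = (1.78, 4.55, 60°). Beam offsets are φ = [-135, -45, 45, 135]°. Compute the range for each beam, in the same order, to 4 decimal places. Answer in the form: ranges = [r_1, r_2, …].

ranges = [1.6047, 4.3689, 1.5012, 0.8075]

beam 1: φ=-135°, α=285°
  d=(0.2588,-0.9659)  start (1,4)  tX=0.8500 tY=0.5694  stride 1/|dx|=3.8637 1/|dy|=1.0353
    cross y-line → (1,3), t=0.5694
    cross x-line → (2,3), t=0.8500
    cross y-line → (2,2), t=1.6047 (wall)
  → r_1 = 1.6047
beam 2: φ=-45°, α=15°
  d=(0.9659,0.2588)  start (1,4)  tX=0.2278 tY=1.7387  stride 1/|dx|=1.0353 1/|dy|=3.8637
    cross x-line → (2,4), t=0.2278
    cross x-line → (3,4), t=1.2630
    cross y-line → (3,5), t=1.7387
    cross x-line → (4,5), t=2.2983
    cross x-line → (5,5), t=3.3336
    cross x-line → (6,5), t=4.3689 (wall)
  → r_2 = 4.3689
beam 3: φ=45°, α=105°
  d=(-0.2588,0.9659)  start (1,4)  tX=3.0137 tY=0.4659  stride 1/|dx|=3.8637 1/|dy|=1.0353
    cross y-line → (1,5), t=0.4659
    cross y-line → (1,6), t=1.5012 (wall)
  → r_3 = 1.5012
beam 4: φ=135°, α=195°
  d=(-0.9659,-0.2588)  start (1,4)  tX=0.8075 tY=2.1250  stride 1/|dx|=1.0353 1/|dy|=3.8637
    cross x-line → (0,4), t=0.8075 (wall)
  → r_4 = 0.8075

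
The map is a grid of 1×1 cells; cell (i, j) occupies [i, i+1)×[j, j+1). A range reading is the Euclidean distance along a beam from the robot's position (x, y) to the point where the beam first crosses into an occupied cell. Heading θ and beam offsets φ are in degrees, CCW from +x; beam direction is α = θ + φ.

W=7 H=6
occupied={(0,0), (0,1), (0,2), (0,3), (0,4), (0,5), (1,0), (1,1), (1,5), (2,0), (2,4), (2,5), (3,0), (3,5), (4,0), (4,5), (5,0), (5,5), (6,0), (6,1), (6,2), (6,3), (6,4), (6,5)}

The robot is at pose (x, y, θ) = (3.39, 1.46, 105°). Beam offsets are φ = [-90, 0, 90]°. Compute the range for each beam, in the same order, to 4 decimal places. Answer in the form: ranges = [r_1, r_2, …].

beam 1: φ=-90°, α=15°
  direction (0.9659, 0.2588); cell (3,1); t to first gridline: x 0.6315, y 2.0864 (then +1.0353 / +3.8637)
    (4,1) via x @ 0.6315
    (5,1) via x @ 1.6668
    (5,2) via y @ 2.0864
    (6,2) via x @ 2.7021  # hit
  → r_1 = 2.7021
beam 2: φ=0°, α=105°
  direction (-0.2588, 0.9659); cell (3,1); t to first gridline: x 1.5068, y 0.5590 (then +3.8637 / +1.0353)
    (3,2) via y @ 0.5590
    (2,2) via x @ 1.5068
    (2,3) via y @ 1.5943
    (2,4) via y @ 2.6296  # hit
  → r_2 = 2.6296
beam 3: φ=90°, α=195°
  direction (-0.9659, -0.2588); cell (3,1); t to first gridline: x 0.4038, y 1.7773 (then +1.0353 / +3.8637)
    (2,1) via x @ 0.4038
    (1,1) via x @ 1.4390  # hit
  → r_3 = 1.4390

ranges = [2.7021, 2.6296, 1.4390]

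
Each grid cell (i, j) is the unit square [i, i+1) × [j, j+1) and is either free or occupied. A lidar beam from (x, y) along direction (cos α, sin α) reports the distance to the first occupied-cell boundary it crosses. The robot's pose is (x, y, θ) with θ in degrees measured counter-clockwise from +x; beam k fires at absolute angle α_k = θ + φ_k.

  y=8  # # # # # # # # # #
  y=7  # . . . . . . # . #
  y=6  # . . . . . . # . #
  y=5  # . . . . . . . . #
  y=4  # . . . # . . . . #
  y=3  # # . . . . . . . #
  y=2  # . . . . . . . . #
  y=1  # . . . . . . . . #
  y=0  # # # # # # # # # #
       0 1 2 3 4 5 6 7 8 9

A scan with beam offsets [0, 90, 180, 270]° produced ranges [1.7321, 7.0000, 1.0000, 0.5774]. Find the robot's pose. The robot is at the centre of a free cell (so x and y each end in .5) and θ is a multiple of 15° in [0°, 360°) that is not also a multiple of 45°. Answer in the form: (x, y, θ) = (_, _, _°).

Candidates: 52 free-cell centres × 16 headings = 832 poses. Raycast each; keep the one whose scan matches to 4 dp.
  (5.5, 5.5, 15°): beam 1 = 1.9319 ≠ 1.7321 ✗
  (2.5, 7.5, 165°): beam 1 = 1.5529 ≠ 1.7321 ✗
  (5.5, 6.5, 75°): beam 1 = 1.5529 ≠ 1.7321 ✗
  …
  (8.5, 4.5, 120°): r_1=1.7321, r_2=7.0000, r_3=1.0000, r_4=0.5774 — all match ✓
Only this pose fits every beam.

(x, y, θ) = (8.5, 4.5, 120°)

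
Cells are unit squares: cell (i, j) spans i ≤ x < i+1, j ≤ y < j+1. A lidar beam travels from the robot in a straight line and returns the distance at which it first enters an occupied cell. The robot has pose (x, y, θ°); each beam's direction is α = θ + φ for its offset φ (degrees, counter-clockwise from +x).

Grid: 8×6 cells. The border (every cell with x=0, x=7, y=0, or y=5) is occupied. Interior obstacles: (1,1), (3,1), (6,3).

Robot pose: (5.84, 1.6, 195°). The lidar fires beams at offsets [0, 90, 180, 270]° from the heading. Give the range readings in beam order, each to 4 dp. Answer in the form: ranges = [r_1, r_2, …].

beam 1: φ=0°, α=195°
  d=(-0.9659,-0.2588)  start (5,1)  tX=0.8696 tY=2.3182  stride 1/|dx|=1.0353 1/|dy|=3.8637
    cross x-line → (4,1), t=0.8696
    cross x-line → (3,1), t=1.9049 (wall)
  → r_1 = 1.9049
beam 2: φ=90°, α=285°
  d=(0.2588,-0.9659)  start (5,1)  tX=0.6182 tY=0.6212  stride 1/|dx|=3.8637 1/|dy|=1.0353
    cross x-line → (6,1), t=0.6182
    cross y-line → (6,0), t=0.6212 (wall)
  → r_2 = 0.6212
beam 3: φ=180°, α=15°
  d=(0.9659,0.2588)  start (5,1)  tX=0.1656 tY=1.5455  stride 1/|dx|=1.0353 1/|dy|=3.8637
    cross x-line → (6,1), t=0.1656
    cross x-line → (7,1), t=1.2009 (wall)
  → r_3 = 1.2009
beam 4: φ=270°, α=105°
  d=(-0.2588,0.9659)  start (5,1)  tX=3.2455 tY=0.4141  stride 1/|dx|=3.8637 1/|dy|=1.0353
    cross y-line → (5,2), t=0.4141
    cross y-line → (5,3), t=1.4494
    cross y-line → (5,4), t=2.4847
    cross x-line → (4,4), t=3.2455
    cross y-line → (4,5), t=3.5199 (wall)
  → r_4 = 3.5199

ranges = [1.9049, 0.6212, 1.2009, 3.5199]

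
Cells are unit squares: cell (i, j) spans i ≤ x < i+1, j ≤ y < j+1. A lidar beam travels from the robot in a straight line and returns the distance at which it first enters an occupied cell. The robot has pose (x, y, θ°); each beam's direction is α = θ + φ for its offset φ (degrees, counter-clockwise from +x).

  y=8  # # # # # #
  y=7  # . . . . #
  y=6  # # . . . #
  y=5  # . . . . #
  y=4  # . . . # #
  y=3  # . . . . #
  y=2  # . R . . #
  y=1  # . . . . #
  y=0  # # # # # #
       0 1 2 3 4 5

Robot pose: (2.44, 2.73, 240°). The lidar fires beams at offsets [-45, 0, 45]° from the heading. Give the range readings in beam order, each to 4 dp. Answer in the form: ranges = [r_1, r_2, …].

beam 1: φ=-45°, α=195°
  dir = (cos 195°, sin 195°) = (-0.9659, -0.2588); from cell (2,2)
  next x-line at t=0.4555, next y-line at t=2.8205; Δt_x=1.0353, Δt_y=3.8637
    x: enter (1,2) at t=0.4555
    x: enter (0,2) at t=1.4908 ← occupied
  → r_1 = 1.4908
beam 2: φ=0°, α=240°
  dir = (cos 240°, sin 240°) = (-0.5000, -0.8660); from cell (2,2)
  next x-line at t=0.8800, next y-line at t=0.8429; Δt_x=2.0000, Δt_y=1.1547
    y: enter (2,1) at t=0.8429
    x: enter (1,1) at t=0.8800
    y: enter (1,0) at t=1.9976 ← occupied
  → r_2 = 1.9976
beam 3: φ=45°, α=285°
  dir = (cos 285°, sin 285°) = (0.2588, -0.9659); from cell (2,2)
  next x-line at t=2.1637, next y-line at t=0.7558; Δt_x=3.8637, Δt_y=1.0353
    y: enter (2,1) at t=0.7558
    y: enter (2,0) at t=1.7910 ← occupied
  → r_3 = 1.7910

ranges = [1.4908, 1.9976, 1.7910]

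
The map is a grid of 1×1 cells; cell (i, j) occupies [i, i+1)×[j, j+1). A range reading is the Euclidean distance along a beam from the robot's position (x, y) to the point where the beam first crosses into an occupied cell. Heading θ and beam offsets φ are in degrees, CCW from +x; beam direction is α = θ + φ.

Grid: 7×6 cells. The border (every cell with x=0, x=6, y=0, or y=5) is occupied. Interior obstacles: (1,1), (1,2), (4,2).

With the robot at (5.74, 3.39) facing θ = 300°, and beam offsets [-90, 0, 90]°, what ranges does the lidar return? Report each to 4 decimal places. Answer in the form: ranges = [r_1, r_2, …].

beam 1: φ=-90°, α=210°
  direction (-0.8660, -0.5000); cell (5,3); t to first gridline: x 0.8545, y 0.7800 (then +1.1547 / +2.0000)
    (5,2) via y @ 0.7800
    (4,2) via x @ 0.8545  # hit
  → r_1 = 0.8545
beam 2: φ=0°, α=300°
  direction (0.5000, -0.8660); cell (5,3); t to first gridline: x 0.5200, y 0.4503 (then +2.0000 / +1.1547)
    (5,2) via y @ 0.4503
    (6,2) via x @ 0.5200  # hit
  → r_2 = 0.5200
beam 3: φ=90°, α=30°
  direction (0.8660, 0.5000); cell (5,3); t to first gridline: x 0.3002, y 1.2200 (then +1.1547 / +2.0000)
    (6,3) via x @ 0.3002  # hit
  → r_3 = 0.3002

ranges = [0.8545, 0.5200, 0.3002]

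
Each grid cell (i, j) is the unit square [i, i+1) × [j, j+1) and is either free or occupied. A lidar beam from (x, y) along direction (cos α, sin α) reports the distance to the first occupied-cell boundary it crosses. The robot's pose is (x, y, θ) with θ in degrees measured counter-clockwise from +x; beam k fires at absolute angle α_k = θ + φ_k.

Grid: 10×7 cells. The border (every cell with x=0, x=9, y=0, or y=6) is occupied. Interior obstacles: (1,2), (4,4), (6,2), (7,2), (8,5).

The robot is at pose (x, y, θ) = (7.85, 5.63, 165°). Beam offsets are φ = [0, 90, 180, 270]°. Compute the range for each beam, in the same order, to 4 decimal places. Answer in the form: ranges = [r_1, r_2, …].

beam 1: φ=0°, α=165°
  direction (-0.9659, 0.2588); cell (7,5); t to first gridline: x 0.8800, y 1.4296 (then +1.0353 / +3.8637)
    (6,5) via x @ 0.8800
    (6,6) via y @ 1.4296  # hit
  → r_1 = 1.4296
beam 2: φ=90°, α=255°
  direction (-0.2588, -0.9659); cell (7,5); t to first gridline: x 3.2841, y 0.6522 (then +3.8637 / +1.0353)
    (7,4) via y @ 0.6522
    (7,3) via y @ 1.6875
    (7,2) via y @ 2.7228  # hit
  → r_2 = 2.7228
beam 3: φ=180°, α=345°
  direction (0.9659, -0.2588); cell (7,5); t to first gridline: x 0.1553, y 2.4341 (then +1.0353 / +3.8637)
    (8,5) via x @ 0.1553  # hit
  → r_3 = 0.1553
beam 4: φ=270°, α=75°
  direction (0.2588, 0.9659); cell (7,5); t to first gridline: x 0.5796, y 0.3831 (then +3.8637 / +1.0353)
    (7,6) via y @ 0.3831  # hit
  → r_4 = 0.3831

ranges = [1.4296, 2.7228, 0.1553, 0.3831]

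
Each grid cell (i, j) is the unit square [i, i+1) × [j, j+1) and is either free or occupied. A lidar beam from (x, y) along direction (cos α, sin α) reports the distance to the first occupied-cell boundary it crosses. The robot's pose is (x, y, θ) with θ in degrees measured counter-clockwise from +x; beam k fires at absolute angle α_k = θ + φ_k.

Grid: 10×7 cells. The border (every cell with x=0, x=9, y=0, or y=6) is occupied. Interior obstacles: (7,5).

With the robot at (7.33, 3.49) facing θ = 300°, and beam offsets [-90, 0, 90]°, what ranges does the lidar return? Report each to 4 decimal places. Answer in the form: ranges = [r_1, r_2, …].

ranges = [4.9800, 2.8752, 1.9283]

beam 1: φ=-90°, α=210°
  direction (-0.8660, -0.5000); cell (7,3); t to first gridline: x 0.3811, y 0.9800 (then +1.1547 / +2.0000)
    (6,3) via x @ 0.3811
    (6,2) via y @ 0.9800
    (5,2) via x @ 1.5358
    (4,2) via x @ 2.6905
    (4,1) via y @ 2.9800
    (3,1) via x @ 3.8452
    (3,0) via y @ 4.9800  # hit
  → r_1 = 4.9800
beam 2: φ=0°, α=300°
  direction (0.5000, -0.8660); cell (7,3); t to first gridline: x 1.3400, y 0.5658 (then +2.0000 / +1.1547)
    (7,2) via y @ 0.5658
    (8,2) via x @ 1.3400
    (8,1) via y @ 1.7205
    (8,0) via y @ 2.8752  # hit
  → r_2 = 2.8752
beam 3: φ=90°, α=30°
  direction (0.8660, 0.5000); cell (7,3); t to first gridline: x 0.7736, y 1.0200 (then +1.1547 / +2.0000)
    (8,3) via x @ 0.7736
    (8,4) via y @ 1.0200
    (9,4) via x @ 1.9283  # hit
  → r_3 = 1.9283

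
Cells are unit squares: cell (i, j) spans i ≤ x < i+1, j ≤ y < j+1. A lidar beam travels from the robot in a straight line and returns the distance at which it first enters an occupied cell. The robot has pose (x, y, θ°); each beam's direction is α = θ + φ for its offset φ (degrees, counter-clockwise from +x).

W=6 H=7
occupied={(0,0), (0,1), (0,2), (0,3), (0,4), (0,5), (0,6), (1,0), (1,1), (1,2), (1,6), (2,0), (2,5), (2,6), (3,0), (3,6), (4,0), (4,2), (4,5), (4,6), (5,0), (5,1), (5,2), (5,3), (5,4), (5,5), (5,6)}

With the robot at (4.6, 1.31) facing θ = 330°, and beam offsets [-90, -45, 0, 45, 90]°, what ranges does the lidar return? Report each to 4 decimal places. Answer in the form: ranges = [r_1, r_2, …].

ranges = [0.3580, 0.3209, 0.4619, 0.4141, 0.7967]

beam 1: φ=-90°, α=240°
  direction (-0.5000, -0.8660); cell (4,1); t to first gridline: x 1.2000, y 0.3580 (then +2.0000 / +1.1547)
    (4,0) via y @ 0.3580  # hit
  → r_1 = 0.3580
beam 2: φ=-45°, α=285°
  direction (0.2588, -0.9659); cell (4,1); t to first gridline: x 1.5455, y 0.3209 (then +3.8637 / +1.0353)
    (4,0) via y @ 0.3209  # hit
  → r_2 = 0.3209
beam 3: φ=0°, α=330°
  direction (0.8660, -0.5000); cell (4,1); t to first gridline: x 0.4619, y 0.6200 (then +1.1547 / +2.0000)
    (5,1) via x @ 0.4619  # hit
  → r_3 = 0.4619
beam 4: φ=45°, α=15°
  direction (0.9659, 0.2588); cell (4,1); t to first gridline: x 0.4141, y 2.6660 (then +1.0353 / +3.8637)
    (5,1) via x @ 0.4141  # hit
  → r_4 = 0.4141
beam 5: φ=90°, α=60°
  direction (0.5000, 0.8660); cell (4,1); t to first gridline: x 0.8000, y 0.7967 (then +2.0000 / +1.1547)
    (4,2) via y @ 0.7967  # hit
  → r_5 = 0.7967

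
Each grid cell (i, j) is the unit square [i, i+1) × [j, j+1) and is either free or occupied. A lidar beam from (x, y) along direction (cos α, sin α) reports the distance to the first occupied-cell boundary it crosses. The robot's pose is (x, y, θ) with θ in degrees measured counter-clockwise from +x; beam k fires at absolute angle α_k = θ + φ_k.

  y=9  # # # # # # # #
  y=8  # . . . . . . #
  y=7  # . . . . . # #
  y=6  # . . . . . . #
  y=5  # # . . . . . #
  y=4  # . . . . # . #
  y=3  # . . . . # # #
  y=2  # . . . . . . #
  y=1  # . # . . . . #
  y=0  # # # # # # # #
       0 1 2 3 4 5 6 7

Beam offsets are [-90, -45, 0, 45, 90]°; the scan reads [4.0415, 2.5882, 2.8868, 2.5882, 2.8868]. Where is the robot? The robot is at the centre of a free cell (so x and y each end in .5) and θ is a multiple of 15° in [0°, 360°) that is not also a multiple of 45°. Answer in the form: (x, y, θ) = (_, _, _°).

(x, y, θ) = (3.5, 6.5, 60°)

The pose lattice has 42·16 = 672 candidates. Test each by forward raycasting.
  (4.5, 6.5, 15°): beam 1 = 1.9319 ≠ 4.0415 ✗
  (5.5, 5.5, 195°): beam 1 = 3.6235 ≠ 4.0415 ✗
  (5.5, 5.5, 285°): beam 1 = 4.6587 ≠ 4.0415 ✗
  (3.5, 7.5, 195°): beam 1 = 1.5529 ≠ 4.0415 ✗
  (4.5, 3.5, 150°): beam 1 = 1.0000 ≠ 4.0415 ✗
  …
  (3.5, 6.5, 60°): r_1=4.0415, r_2=2.5882, r_3=2.8868, r_4=2.5882, r_5=2.8868 — all match ✓
No second candidate reproduces the full scan.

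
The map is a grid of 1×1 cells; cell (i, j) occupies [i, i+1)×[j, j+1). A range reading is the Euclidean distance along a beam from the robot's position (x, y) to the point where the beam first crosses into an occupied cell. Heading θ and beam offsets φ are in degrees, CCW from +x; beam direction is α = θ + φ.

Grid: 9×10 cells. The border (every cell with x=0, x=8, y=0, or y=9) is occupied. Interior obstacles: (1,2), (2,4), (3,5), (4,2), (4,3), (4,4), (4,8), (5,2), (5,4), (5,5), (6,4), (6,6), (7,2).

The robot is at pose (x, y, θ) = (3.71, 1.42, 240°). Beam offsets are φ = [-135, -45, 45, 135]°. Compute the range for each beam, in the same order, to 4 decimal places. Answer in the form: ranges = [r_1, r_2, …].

beam 1: φ=-135°, α=105°
  cosα=-0.2588 sinα=0.9659 | (3,1) | tMaxX 2.7432 tMaxY 0.6005 | tΔX 3.8637 tΔY 1.0353
    t=0.6005 [y] (3,2)
    t=1.6357 [y] (3,3)
    t=2.6710 [y] (3,4)
    t=2.7432 [x] (2,4) — stop
  → r_1 = 2.7432
beam 2: φ=-45°, α=195°
  cosα=-0.9659 sinα=-0.2588 | (3,1) | tMaxX 0.7350 tMaxY 1.6228 | tΔX 1.0353 tΔY 3.8637
    t=0.7350 [x] (2,1)
    t=1.6228 [y] (2,0) — stop
  → r_2 = 1.6228
beam 3: φ=45°, α=285°
  cosα=0.2588 sinα=-0.9659 | (3,1) | tMaxX 1.1205 tMaxY 0.4348 | tΔX 3.8637 tΔY 1.0353
    t=0.4348 [y] (3,0) — stop
  → r_3 = 0.4348
beam 4: φ=135°, α=15°
  cosα=0.9659 sinα=0.2588 | (3,1) | tMaxX 0.3002 tMaxY 2.2409 | tΔX 1.0353 tΔY 3.8637
    t=0.3002 [x] (4,1)
    t=1.3355 [x] (5,1)
    t=2.2409 [y] (5,2) — stop
  → r_4 = 2.2409

ranges = [2.7432, 1.6228, 0.4348, 2.2409]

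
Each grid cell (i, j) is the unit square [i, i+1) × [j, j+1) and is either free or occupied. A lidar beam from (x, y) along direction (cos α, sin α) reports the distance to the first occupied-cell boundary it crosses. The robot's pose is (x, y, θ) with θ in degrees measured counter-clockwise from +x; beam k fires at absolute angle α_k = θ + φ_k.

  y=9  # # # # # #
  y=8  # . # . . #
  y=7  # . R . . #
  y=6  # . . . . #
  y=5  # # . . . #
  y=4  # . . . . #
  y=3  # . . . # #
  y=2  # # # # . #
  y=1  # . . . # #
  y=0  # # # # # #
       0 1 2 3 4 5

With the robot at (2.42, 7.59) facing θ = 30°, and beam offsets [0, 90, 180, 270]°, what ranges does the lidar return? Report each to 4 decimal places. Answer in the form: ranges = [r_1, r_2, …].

ranges = [2.8200, 0.4734, 1.6397, 4.1454]

beam 1: φ=0°, α=30°
  dir = (cos 30°, sin 30°) = (0.8660, 0.5000); from cell (2,7)
  next x-line at t=0.6697, next y-line at t=0.8200; Δt_x=1.1547, Δt_y=2.0000
    x: enter (3,7) at t=0.6697
    y: enter (3,8) at t=0.8200
    x: enter (4,8) at t=1.8244
    y: enter (4,9) at t=2.8200 ← occupied
  → r_1 = 2.8200
beam 2: φ=90°, α=120°
  dir = (cos 120°, sin 120°) = (-0.5000, 0.8660); from cell (2,7)
  next x-line at t=0.8400, next y-line at t=0.4734; Δt_x=2.0000, Δt_y=1.1547
    y: enter (2,8) at t=0.4734 ← occupied
  → r_2 = 0.4734
beam 3: φ=180°, α=210°
  dir = (cos 210°, sin 210°) = (-0.8660, -0.5000); from cell (2,7)
  next x-line at t=0.4850, next y-line at t=1.1800; Δt_x=1.1547, Δt_y=2.0000
    x: enter (1,7) at t=0.4850
    y: enter (1,6) at t=1.1800
    x: enter (0,6) at t=1.6397 ← occupied
  → r_3 = 1.6397
beam 4: φ=270°, α=300°
  dir = (cos 300°, sin 300°) = (0.5000, -0.8660); from cell (2,7)
  next x-line at t=1.1600, next y-line at t=0.6813; Δt_x=2.0000, Δt_y=1.1547
    y: enter (2,6) at t=0.6813
    x: enter (3,6) at t=1.1600
    y: enter (3,5) at t=1.8360
    y: enter (3,4) at t=2.9907
    x: enter (4,4) at t=3.1600
    y: enter (4,3) at t=4.1454 ← occupied
  → r_4 = 4.1454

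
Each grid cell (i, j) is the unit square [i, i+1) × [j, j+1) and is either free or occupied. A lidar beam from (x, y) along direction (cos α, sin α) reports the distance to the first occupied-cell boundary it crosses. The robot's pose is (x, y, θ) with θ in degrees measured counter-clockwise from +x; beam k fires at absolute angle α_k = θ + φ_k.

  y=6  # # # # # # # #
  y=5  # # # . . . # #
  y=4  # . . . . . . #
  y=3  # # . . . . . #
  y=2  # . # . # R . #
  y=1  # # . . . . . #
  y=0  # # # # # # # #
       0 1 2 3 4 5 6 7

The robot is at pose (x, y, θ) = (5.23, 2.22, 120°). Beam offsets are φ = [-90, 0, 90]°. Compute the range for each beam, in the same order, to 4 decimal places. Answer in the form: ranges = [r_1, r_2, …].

ranges = [2.0438, 0.4600, 0.2656]

beam 1: φ=-90°, α=30°
  dir = (cos 30°, sin 30°) = (0.8660, 0.5000); from cell (5,2)
  next x-line at t=0.8891, next y-line at t=1.5600; Δt_x=1.1547, Δt_y=2.0000
    x: enter (6,2) at t=0.8891
    y: enter (6,3) at t=1.5600
    x: enter (7,3) at t=2.0438 ← occupied
  → r_1 = 2.0438
beam 2: φ=0°, α=120°
  dir = (cos 120°, sin 120°) = (-0.5000, 0.8660); from cell (5,2)
  next x-line at t=0.4600, next y-line at t=0.9007; Δt_x=2.0000, Δt_y=1.1547
    x: enter (4,2) at t=0.4600 ← occupied
  → r_2 = 0.4600
beam 3: φ=90°, α=210°
  dir = (cos 210°, sin 210°) = (-0.8660, -0.5000); from cell (5,2)
  next x-line at t=0.2656, next y-line at t=0.4400; Δt_x=1.1547, Δt_y=2.0000
    x: enter (4,2) at t=0.2656 ← occupied
  → r_3 = 0.2656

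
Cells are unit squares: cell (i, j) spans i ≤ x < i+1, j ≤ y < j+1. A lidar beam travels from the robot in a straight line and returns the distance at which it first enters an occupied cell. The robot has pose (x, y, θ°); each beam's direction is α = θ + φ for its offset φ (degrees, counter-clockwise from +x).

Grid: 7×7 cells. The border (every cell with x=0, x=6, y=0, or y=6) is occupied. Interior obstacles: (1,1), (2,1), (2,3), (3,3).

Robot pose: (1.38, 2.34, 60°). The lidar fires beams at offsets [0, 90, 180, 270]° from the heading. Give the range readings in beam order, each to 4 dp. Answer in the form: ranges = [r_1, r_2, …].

beam 1: φ=0°, α=60°
  dir = (cos 60°, sin 60°) = (0.5000, 0.8660); from cell (1,2)
  next x-line at t=1.2400, next y-line at t=0.7621; Δt_x=2.0000, Δt_y=1.1547
    y: enter (1,3) at t=0.7621
    x: enter (2,3) at t=1.2400 ← occupied
  → r_1 = 1.2400
beam 2: φ=90°, α=150°
  dir = (cos 150°, sin 150°) = (-0.8660, 0.5000); from cell (1,2)
  next x-line at t=0.4388, next y-line at t=1.3200; Δt_x=1.1547, Δt_y=2.0000
    x: enter (0,2) at t=0.4388 ← occupied
  → r_2 = 0.4388
beam 3: φ=180°, α=240°
  dir = (cos 240°, sin 240°) = (-0.5000, -0.8660); from cell (1,2)
  next x-line at t=0.7600, next y-line at t=0.3926; Δt_x=2.0000, Δt_y=1.1547
    y: enter (1,1) at t=0.3926 ← occupied
  → r_3 = 0.3926
beam 4: φ=270°, α=330°
  dir = (cos 330°, sin 330°) = (0.8660, -0.5000); from cell (1,2)
  next x-line at t=0.7159, next y-line at t=0.6800; Δt_x=1.1547, Δt_y=2.0000
    y: enter (1,1) at t=0.6800 ← occupied
  → r_4 = 0.6800

ranges = [1.2400, 0.4388, 0.3926, 0.6800]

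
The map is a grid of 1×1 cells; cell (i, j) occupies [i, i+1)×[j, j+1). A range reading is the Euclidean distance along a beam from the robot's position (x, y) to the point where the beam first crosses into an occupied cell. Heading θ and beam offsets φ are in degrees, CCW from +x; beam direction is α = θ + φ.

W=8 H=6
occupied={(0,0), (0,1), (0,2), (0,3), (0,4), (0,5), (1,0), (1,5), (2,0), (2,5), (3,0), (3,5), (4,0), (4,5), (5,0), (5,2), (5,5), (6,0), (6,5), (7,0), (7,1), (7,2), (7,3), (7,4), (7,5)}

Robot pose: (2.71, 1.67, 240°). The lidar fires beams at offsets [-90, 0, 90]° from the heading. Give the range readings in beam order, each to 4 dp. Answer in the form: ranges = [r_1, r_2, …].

ranges = [1.9745, 0.7736, 1.3400]

beam 1: φ=-90°, α=150°
  cosα=-0.8660 sinα=0.5000 | (2,1) | tMaxX 0.8198 tMaxY 0.6600 | tΔX 1.1547 tΔY 2.0000
    t=0.6600 [y] (2,2)
    t=0.8198 [x] (1,2)
    t=1.9745 [x] (0,2) — stop
  → r_1 = 1.9745
beam 2: φ=0°, α=240°
  cosα=-0.5000 sinα=-0.8660 | (2,1) | tMaxX 1.4200 tMaxY 0.7736 | tΔX 2.0000 tΔY 1.1547
    t=0.7736 [y] (2,0) — stop
  → r_2 = 0.7736
beam 3: φ=90°, α=330°
  cosα=0.8660 sinα=-0.5000 | (2,1) | tMaxX 0.3349 tMaxY 1.3400 | tΔX 1.1547 tΔY 2.0000
    t=0.3349 [x] (3,1)
    t=1.3400 [y] (3,0) — stop
  → r_3 = 1.3400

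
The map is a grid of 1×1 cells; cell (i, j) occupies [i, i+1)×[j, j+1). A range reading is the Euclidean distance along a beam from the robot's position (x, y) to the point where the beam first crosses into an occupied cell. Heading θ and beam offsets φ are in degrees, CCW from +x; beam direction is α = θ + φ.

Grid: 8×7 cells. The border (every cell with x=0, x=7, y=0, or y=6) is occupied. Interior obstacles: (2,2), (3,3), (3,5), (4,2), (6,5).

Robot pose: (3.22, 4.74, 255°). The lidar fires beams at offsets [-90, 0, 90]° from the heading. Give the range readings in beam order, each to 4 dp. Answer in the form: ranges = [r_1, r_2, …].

beam 1: φ=-90°, α=165°
  d=(-0.9659,0.2588)  start (3,4)  tX=0.2278 tY=1.0046  stride 1/|dx|=1.0353 1/|dy|=3.8637
    cross x-line → (2,4), t=0.2278
    cross y-line → (2,5), t=1.0046
    cross x-line → (1,5), t=1.2630
    cross x-line → (0,5), t=2.2983 (wall)
  → r_1 = 2.2983
beam 2: φ=0°, α=255°
  d=(-0.2588,-0.9659)  start (3,4)  tX=0.8500 tY=0.7661  stride 1/|dx|=3.8637 1/|dy|=1.0353
    cross y-line → (3,3), t=0.7661 (wall)
  → r_2 = 0.7661
beam 3: φ=90°, α=345°
  d=(0.9659,-0.2588)  start (3,4)  tX=0.8075 tY=2.8591  stride 1/|dx|=1.0353 1/|dy|=3.8637
    cross x-line → (4,4), t=0.8075
    cross x-line → (5,4), t=1.8428
    cross y-line → (5,3), t=2.8591
    cross x-line → (6,3), t=2.8781
    cross x-line → (7,3), t=3.9133 (wall)
  → r_3 = 3.9133

ranges = [2.2983, 0.7661, 3.9133]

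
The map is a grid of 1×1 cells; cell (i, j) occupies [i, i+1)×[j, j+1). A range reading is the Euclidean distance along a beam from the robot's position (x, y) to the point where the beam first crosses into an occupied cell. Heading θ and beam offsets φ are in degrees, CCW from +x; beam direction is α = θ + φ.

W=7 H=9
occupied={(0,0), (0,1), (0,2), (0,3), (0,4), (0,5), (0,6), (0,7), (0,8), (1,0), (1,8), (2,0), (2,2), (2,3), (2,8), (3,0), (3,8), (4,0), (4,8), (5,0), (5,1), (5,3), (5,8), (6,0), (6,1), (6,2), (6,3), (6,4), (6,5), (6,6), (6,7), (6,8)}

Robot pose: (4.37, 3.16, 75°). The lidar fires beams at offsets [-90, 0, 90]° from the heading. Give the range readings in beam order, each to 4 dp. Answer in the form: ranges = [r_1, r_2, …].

beam 1: φ=-90°, α=345°
  direction (0.9659, -0.2588); cell (4,3); t to first gridline: x 0.6522, y 0.6182 (then +1.0353 / +3.8637)
    (4,2) via y @ 0.6182
    (5,2) via x @ 0.6522
    (6,2) via x @ 1.6875  # hit
  → r_1 = 1.6875
beam 2: φ=0°, α=75°
  direction (0.2588, 0.9659); cell (4,3); t to first gridline: x 2.4341, y 0.8696 (then +3.8637 / +1.0353)
    (4,4) via y @ 0.8696
    (4,5) via y @ 1.9049
    (5,5) via x @ 2.4341
    (5,6) via y @ 2.9402
    (5,7) via y @ 3.9755
    (5,8) via y @ 5.0107  # hit
  → r_2 = 5.0107
beam 3: φ=90°, α=165°
  direction (-0.9659, 0.2588); cell (4,3); t to first gridline: x 0.3831, y 3.2455 (then +1.0353 / +3.8637)
    (3,3) via x @ 0.3831
    (2,3) via x @ 1.4183  # hit
  → r_3 = 1.4183

ranges = [1.6875, 5.0107, 1.4183]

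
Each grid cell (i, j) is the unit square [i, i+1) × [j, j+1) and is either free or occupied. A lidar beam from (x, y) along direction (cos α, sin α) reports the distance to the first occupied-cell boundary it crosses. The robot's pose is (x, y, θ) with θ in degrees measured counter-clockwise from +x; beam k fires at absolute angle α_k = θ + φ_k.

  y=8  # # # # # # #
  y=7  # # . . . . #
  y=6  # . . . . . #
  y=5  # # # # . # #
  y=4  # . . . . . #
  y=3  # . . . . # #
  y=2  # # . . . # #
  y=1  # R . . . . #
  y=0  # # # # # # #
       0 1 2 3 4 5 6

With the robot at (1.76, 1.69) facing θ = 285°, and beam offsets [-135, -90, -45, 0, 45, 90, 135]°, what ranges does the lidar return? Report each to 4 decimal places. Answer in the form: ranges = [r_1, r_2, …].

ranges = [0.6200, 0.7868, 0.7967, 0.7143, 1.3800, 3.3543, 0.3580]

beam 1: φ=-135°, α=150°
  cosα=-0.8660 sinα=0.5000 | (1,1) | tMaxX 0.8776 tMaxY 0.6200 | tΔX 1.1547 tΔY 2.0000
    t=0.6200 [y] (1,2) — stop
  → r_1 = 0.6200
beam 2: φ=-90°, α=195°
  cosα=-0.9659 sinα=-0.2588 | (1,1) | tMaxX 0.7868 tMaxY 2.6660 | tΔX 1.0353 tΔY 3.8637
    t=0.7868 [x] (0,1) — stop
  → r_2 = 0.7868
beam 3: φ=-45°, α=240°
  cosα=-0.5000 sinα=-0.8660 | (1,1) | tMaxX 1.5200 tMaxY 0.7967 | tΔX 2.0000 tΔY 1.1547
    t=0.7967 [y] (1,0) — stop
  → r_3 = 0.7967
beam 4: φ=0°, α=285°
  cosα=0.2588 sinα=-0.9659 | (1,1) | tMaxX 0.9273 tMaxY 0.7143 | tΔX 3.8637 tΔY 1.0353
    t=0.7143 [y] (1,0) — stop
  → r_4 = 0.7143
beam 5: φ=45°, α=330°
  cosα=0.8660 sinα=-0.5000 | (1,1) | tMaxX 0.2771 tMaxY 1.3800 | tΔX 1.1547 tΔY 2.0000
    t=0.2771 [x] (2,1)
    t=1.3800 [y] (2,0) — stop
  → r_5 = 1.3800
beam 6: φ=90°, α=15°
  cosα=0.9659 sinα=0.2588 | (1,1) | tMaxX 0.2485 tMaxY 1.1977 | tΔX 1.0353 tΔY 3.8637
    t=0.2485 [x] (2,1)
    t=1.1977 [y] (2,2)
    t=1.2837 [x] (3,2)
    t=2.3190 [x] (4,2)
    t=3.3543 [x] (5,2) — stop
  → r_6 = 3.3543
beam 7: φ=135°, α=60°
  cosα=0.5000 sinα=0.8660 | (1,1) | tMaxX 0.4800 tMaxY 0.3580 | tΔX 2.0000 tΔY 1.1547
    t=0.3580 [y] (1,2) — stop
  → r_7 = 0.3580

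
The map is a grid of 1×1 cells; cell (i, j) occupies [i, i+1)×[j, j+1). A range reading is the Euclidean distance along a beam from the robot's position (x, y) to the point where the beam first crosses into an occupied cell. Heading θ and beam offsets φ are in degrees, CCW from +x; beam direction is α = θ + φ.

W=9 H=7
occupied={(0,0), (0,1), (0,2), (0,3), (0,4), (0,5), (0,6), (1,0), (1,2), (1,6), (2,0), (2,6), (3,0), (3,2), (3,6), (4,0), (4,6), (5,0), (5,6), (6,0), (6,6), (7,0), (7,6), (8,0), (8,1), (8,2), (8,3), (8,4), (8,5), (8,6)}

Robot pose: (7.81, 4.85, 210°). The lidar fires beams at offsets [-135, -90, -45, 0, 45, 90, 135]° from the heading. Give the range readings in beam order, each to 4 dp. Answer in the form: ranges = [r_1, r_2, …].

beam 1: φ=-135°, α=75°
  dir = (cos 75°, sin 75°) = (0.2588, 0.9659); from cell (7,4)
  next x-line at t=0.7341, next y-line at t=0.1553; Δt_x=3.8637, Δt_y=1.0353
    y: enter (7,5) at t=0.1553
    x: enter (8,5) at t=0.7341 ← occupied
  → r_1 = 0.7341
beam 2: φ=-90°, α=120°
  dir = (cos 120°, sin 120°) = (-0.5000, 0.8660); from cell (7,4)
  next x-line at t=1.6200, next y-line at t=0.1732; Δt_x=2.0000, Δt_y=1.1547
    y: enter (7,5) at t=0.1732
    y: enter (7,6) at t=1.3279 ← occupied
  → r_2 = 1.3279
beam 3: φ=-45°, α=165°
  dir = (cos 165°, sin 165°) = (-0.9659, 0.2588); from cell (7,4)
  next x-line at t=0.8386, next y-line at t=0.5796; Δt_x=1.0353, Δt_y=3.8637
    y: enter (7,5) at t=0.5796
    x: enter (6,5) at t=0.8386
    x: enter (5,5) at t=1.8738
    x: enter (4,5) at t=2.9091
    x: enter (3,5) at t=3.9444
    y: enter (3,6) at t=4.4433 ← occupied
  → r_3 = 4.4433
beam 4: φ=0°, α=210°
  dir = (cos 210°, sin 210°) = (-0.8660, -0.5000); from cell (7,4)
  next x-line at t=0.9353, next y-line at t=1.7000; Δt_x=1.1547, Δt_y=2.0000
    x: enter (6,4) at t=0.9353
    y: enter (6,3) at t=1.7000
    x: enter (5,3) at t=2.0900
    x: enter (4,3) at t=3.2447
    y: enter (4,2) at t=3.7000
    x: enter (3,2) at t=4.3994 ← occupied
  → r_4 = 4.3994
beam 5: φ=45°, α=255°
  dir = (cos 255°, sin 255°) = (-0.2588, -0.9659); from cell (7,4)
  next x-line at t=3.1296, next y-line at t=0.8800; Δt_x=3.8637, Δt_y=1.0353
    y: enter (7,3) at t=0.8800
    y: enter (7,2) at t=1.9153
    y: enter (7,1) at t=2.9505
    x: enter (6,1) at t=3.1296
    y: enter (6,0) at t=3.9858 ← occupied
  → r_5 = 3.9858
beam 6: φ=90°, α=300°
  dir = (cos 300°, sin 300°) = (0.5000, -0.8660); from cell (7,4)
  next x-line at t=0.3800, next y-line at t=0.9815; Δt_x=2.0000, Δt_y=1.1547
    x: enter (8,4) at t=0.3800 ← occupied
  → r_6 = 0.3800
beam 7: φ=135°, α=345°
  dir = (cos 345°, sin 345°) = (0.9659, -0.2588); from cell (7,4)
  next x-line at t=0.1967, next y-line at t=3.2841; Δt_x=1.0353, Δt_y=3.8637
    x: enter (8,4) at t=0.1967 ← occupied
  → r_7 = 0.1967

ranges = [0.7341, 1.3279, 4.4433, 4.3994, 3.9858, 0.3800, 0.1967]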